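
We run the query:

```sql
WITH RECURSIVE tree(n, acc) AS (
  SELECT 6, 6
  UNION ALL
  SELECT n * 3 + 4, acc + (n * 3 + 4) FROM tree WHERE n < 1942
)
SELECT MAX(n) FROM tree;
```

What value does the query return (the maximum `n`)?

1942

Base: n=6, acc=6.
Iteration 1: 6 < 1942 holds -> n = 6 * 3 + 4 = 22, acc = 6 + 22 = 28.
Iteration 2: 22 < 1942 holds -> n = 22 * 3 + 4 = 70, acc = 28 + 70 = 98.
Iteration 3: 70 < 1942 holds -> n = 70 * 3 + 4 = 214, acc = 98 + 214 = 312.
Iteration 4: 214 < 1942 holds -> n = 214 * 3 + 4 = 646, acc = 312 + 646 = 958.
Iteration 5: 646 < 1942 holds -> n = 646 * 3 + 4 = 1942, acc = 958 + 1942 = 2900.
Iteration 6: 1942 < 1942 fails; recursion stops.
n values: 6, 22, 70, 214, 646, 1942; the maximum is 1942.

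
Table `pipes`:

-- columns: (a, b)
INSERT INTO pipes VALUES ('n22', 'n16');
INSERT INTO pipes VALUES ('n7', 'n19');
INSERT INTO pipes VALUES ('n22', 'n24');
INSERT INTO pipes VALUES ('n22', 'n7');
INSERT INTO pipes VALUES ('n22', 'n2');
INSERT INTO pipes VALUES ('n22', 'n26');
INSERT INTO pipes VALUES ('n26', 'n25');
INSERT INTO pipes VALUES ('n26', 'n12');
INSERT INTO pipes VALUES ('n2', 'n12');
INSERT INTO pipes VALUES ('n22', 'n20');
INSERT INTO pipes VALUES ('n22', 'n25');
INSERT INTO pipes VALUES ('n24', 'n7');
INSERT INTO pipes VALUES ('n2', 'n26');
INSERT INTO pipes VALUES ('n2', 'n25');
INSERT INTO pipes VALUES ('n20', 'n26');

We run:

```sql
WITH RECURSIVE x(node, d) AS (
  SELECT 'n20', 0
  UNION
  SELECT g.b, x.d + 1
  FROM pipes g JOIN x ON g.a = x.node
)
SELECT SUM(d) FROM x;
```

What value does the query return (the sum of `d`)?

5

Base: (n20, d=0).
Iteration 1: edges from {n20} -> (n26, d=1).
Iteration 2: edges from {n26} -> (n12, d=2), (n25, d=2).
Iteration 3: no outgoing edges from {n12,n25}; recursion stops.
SUM(d) = 0 + 1 + 2 + 2 = 5.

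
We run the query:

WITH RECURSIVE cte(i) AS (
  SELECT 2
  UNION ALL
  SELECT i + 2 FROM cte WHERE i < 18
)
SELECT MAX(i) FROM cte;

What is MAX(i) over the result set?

18

Base: i=2.
Iteration 1: 2 < 18 holds -> i = 2 + 2 = 4.
Iteration 2: 4 < 18 holds -> i = 4 + 2 = 6.
Iteration 3: 6 < 18 holds -> i = 6 + 2 = 8.
Iteration 4: 8 < 18 holds -> i = 8 + 2 = 10.
Iteration 5: 10 < 18 holds -> i = 10 + 2 = 12.
Iteration 6: 12 < 18 holds -> i = 12 + 2 = 14.
Iteration 7: 14 < 18 holds -> i = 14 + 2 = 16.
Iteration 8: 16 < 18 holds -> i = 16 + 2 = 18.
Iteration 9: 18 < 18 fails; recursion stops.
i values: 2, 4, 6, 8, 10, 12, 14, 16, 18; the maximum is 18.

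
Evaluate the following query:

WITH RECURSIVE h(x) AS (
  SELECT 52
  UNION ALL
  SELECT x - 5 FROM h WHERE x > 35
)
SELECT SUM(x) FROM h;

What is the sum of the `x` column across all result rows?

210

Base: x=52.
Iteration 1: 52 > 35 holds -> x = 52 - 5 = 47.
Iteration 2: 47 > 35 holds -> x = 47 - 5 = 42.
Iteration 3: 42 > 35 holds -> x = 42 - 5 = 37.
Iteration 4: 37 > 35 holds -> x = 37 - 5 = 32.
Iteration 5: 32 > 35 fails; recursion stops.
SUM(x) = 52 + 47 + 42 + 37 + 32 = 210.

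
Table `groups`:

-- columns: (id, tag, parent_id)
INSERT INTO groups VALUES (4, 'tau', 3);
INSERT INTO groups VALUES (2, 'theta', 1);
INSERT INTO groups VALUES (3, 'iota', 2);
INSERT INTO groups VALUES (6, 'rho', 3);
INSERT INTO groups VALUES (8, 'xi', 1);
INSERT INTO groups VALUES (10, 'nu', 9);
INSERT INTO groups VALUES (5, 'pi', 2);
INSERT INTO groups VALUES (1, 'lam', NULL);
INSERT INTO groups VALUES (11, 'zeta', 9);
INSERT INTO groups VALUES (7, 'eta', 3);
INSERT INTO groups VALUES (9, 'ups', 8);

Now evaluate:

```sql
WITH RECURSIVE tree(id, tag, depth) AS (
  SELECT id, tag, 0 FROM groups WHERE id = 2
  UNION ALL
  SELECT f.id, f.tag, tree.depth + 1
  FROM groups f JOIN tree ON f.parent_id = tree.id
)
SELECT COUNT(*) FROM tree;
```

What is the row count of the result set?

6

Base: id=2 (theta) at depth 0.
Iteration 1: rows with parent_id in {2} -> iota (id 3, depth 1), pi (id 5, depth 1).
Iteration 2: rows with parent_id in {3,5} -> tau (id 4, depth 2), rho (id 6, depth 2), eta (id 7, depth 2).
Iteration 3: no rows with parent_id in {4,6,7}; recursion stops.
Total rows emitted: 6.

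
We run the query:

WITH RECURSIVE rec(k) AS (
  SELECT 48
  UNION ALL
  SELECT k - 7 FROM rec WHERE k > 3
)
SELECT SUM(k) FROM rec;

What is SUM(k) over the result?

188

Base: k=48.
Iteration 1: 48 > 3 holds -> k = 48 - 7 = 41.
Iteration 2: 41 > 3 holds -> k = 41 - 7 = 34.
Iteration 3: 34 > 3 holds -> k = 34 - 7 = 27.
Iteration 4: 27 > 3 holds -> k = 27 - 7 = 20.
Iteration 5: 20 > 3 holds -> k = 20 - 7 = 13.
Iteration 6: 13 > 3 holds -> k = 13 - 7 = 6.
Iteration 7: 6 > 3 holds -> k = 6 - 7 = -1.
Iteration 8: -1 > 3 fails; recursion stops.
SUM(k) = 48 + 41 + 34 + 27 + 20 + 13 + 6 + -1 = 188.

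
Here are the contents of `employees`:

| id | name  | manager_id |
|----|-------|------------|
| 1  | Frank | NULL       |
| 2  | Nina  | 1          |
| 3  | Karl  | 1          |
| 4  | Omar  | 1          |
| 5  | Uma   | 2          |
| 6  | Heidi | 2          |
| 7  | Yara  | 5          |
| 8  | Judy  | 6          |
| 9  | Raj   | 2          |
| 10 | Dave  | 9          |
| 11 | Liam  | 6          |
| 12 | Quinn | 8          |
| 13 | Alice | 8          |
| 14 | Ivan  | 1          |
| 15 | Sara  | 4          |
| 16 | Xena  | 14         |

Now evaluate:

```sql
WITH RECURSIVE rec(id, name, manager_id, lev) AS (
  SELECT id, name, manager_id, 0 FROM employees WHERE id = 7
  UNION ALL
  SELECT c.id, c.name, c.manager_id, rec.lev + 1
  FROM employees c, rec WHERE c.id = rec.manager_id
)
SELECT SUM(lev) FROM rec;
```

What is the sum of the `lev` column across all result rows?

Base: id=7 (Yara), manager_id=5, lev 0.
Iteration 1: join on id=5 -> Uma (id 5, manager_id=2, lev 1).
Iteration 2: join on id=2 -> Nina (id 2, manager_id=1, lev 2).
Iteration 3: join on id=1 -> Frank (id 1, manager_id=NULL, lev 3).
Iteration 4: manager_id is NULL; no match; recursion stops.
SUM(lev) = 0 + 1 + 2 + 3 = 6.

6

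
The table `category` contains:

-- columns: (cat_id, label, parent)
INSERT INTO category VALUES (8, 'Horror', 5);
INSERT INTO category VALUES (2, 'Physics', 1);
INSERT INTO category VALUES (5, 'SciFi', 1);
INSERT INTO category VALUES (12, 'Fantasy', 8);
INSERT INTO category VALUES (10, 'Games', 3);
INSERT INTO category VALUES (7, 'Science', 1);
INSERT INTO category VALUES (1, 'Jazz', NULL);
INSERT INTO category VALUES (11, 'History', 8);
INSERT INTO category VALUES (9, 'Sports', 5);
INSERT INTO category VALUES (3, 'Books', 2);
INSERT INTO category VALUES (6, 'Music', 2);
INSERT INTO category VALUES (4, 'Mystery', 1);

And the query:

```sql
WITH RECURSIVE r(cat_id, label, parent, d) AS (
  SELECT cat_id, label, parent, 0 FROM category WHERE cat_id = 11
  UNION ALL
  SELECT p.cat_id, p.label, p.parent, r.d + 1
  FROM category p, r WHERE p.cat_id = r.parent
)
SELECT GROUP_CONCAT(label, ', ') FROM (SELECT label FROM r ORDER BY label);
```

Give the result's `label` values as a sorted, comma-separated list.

History, Horror, Jazz, SciFi

Base: cat_id=11 (History), parent=8, d 0.
Iteration 1: join on cat_id=8 -> Horror (id 8, parent=5, d 1).
Iteration 2: join on cat_id=5 -> SciFi (id 5, parent=1, d 2).
Iteration 3: join on cat_id=1 -> Jazz (id 1, parent=NULL, d 3).
Iteration 4: parent is NULL; no match; recursion stops.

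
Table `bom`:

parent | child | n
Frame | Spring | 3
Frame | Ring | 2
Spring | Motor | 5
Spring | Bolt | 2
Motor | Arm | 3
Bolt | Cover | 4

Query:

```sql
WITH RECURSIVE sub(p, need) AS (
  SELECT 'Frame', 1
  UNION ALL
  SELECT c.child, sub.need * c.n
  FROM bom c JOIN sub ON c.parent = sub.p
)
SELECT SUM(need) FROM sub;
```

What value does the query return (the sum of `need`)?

Base: (Frame, need=1).
Iteration 1: components of {Frame} -> Ring = 1*2 = 2, Spring = 1*3 = 3.
Iteration 2: components of {Ring,Spring} -> Bolt = 3*2 = 6, Motor = 3*5 = 15.
Iteration 3: components of {Bolt,Motor} -> Arm = 15*3 = 45, Cover = 6*4 = 24.
Iteration 4: no further components; recursion stops.
SUM(need) = 1 + 3 + 2 + 15 + 6 + 45 + 24 = 96.

96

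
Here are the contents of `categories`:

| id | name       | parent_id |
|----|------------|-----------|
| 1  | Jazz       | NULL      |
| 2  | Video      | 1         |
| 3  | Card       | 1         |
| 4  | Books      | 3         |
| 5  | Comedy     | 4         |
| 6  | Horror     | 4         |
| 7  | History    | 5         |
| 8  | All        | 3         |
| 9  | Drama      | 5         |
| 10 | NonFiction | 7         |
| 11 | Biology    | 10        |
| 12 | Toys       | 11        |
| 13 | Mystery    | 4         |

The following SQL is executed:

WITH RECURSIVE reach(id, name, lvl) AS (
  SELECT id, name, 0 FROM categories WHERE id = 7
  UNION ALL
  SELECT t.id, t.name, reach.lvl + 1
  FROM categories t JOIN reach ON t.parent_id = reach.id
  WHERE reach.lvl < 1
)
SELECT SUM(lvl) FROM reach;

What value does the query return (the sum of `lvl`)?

1

Base: id=7 (History) at lvl 0.
Iteration 1: rows with parent_id in {7} -> NonFiction (id 10, lvl 1).
Iteration 2: lvl < 1 fails for all current rows; recursion stops.
SUM(lvl) = 0 + 1 = 1.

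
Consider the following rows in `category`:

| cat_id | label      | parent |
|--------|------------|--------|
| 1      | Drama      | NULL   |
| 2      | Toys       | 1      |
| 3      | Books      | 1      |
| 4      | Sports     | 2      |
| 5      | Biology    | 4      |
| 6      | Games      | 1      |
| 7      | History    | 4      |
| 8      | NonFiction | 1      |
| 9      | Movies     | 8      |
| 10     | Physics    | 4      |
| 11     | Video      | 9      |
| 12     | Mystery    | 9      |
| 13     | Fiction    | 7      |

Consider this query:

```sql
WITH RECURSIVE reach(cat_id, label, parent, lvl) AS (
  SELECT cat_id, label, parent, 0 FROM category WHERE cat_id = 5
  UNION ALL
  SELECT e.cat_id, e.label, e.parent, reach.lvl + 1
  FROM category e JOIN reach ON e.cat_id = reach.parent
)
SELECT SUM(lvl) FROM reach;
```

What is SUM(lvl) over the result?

6

Base: cat_id=5 (Biology), parent=4, lvl 0.
Iteration 1: join on cat_id=4 -> Sports (id 4, parent=2, lvl 1).
Iteration 2: join on cat_id=2 -> Toys (id 2, parent=1, lvl 2).
Iteration 3: join on cat_id=1 -> Drama (id 1, parent=NULL, lvl 3).
Iteration 4: parent is NULL; no match; recursion stops.
SUM(lvl) = 0 + 1 + 2 + 3 = 6.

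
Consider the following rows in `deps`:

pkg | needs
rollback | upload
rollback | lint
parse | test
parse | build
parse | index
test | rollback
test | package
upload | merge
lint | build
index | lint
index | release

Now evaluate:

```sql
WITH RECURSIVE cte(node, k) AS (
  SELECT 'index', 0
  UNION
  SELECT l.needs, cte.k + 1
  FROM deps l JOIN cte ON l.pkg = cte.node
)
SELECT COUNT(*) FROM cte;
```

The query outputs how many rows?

Base: (index, k=0).
Iteration 1: edges from {index} -> (lint, k=1), (release, k=1).
Iteration 2: edges from {lint,release} -> (build, k=2).
Iteration 3: no outgoing edges from {build}; recursion stops.
Total rows emitted: 4.

4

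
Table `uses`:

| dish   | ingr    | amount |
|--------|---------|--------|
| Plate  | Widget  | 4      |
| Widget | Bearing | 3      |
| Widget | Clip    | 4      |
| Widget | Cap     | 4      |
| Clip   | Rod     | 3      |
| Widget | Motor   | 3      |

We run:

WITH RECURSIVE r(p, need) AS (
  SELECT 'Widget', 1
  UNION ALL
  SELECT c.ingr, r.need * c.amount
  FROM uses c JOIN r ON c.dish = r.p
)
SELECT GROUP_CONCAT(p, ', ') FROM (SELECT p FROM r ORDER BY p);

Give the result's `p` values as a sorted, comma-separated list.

Bearing, Cap, Clip, Motor, Rod, Widget

Base: (Widget, need=1).
Iteration 1: components of {Widget} -> Bearing = 1*3 = 3, Cap = 1*4 = 4, Clip = 1*4 = 4, Motor = 1*3 = 3.
Iteration 2: components of {Bearing,Cap,Clip,Motor} -> Rod = 4*3 = 12.
Iteration 3: no further components; recursion stops.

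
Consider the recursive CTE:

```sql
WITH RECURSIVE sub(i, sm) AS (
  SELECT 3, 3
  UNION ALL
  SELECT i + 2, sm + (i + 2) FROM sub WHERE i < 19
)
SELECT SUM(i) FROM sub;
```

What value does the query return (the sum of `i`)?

Base: i=3, sm=3.
Iteration 1: 3 < 19 holds -> i = 3 + 2 = 5, sm = 3 + 5 = 8.
Iteration 2: 5 < 19 holds -> i = 5 + 2 = 7, sm = 8 + 7 = 15.
Iteration 3: 7 < 19 holds -> i = 7 + 2 = 9, sm = 15 + 9 = 24.
Iteration 4: 9 < 19 holds -> i = 9 + 2 = 11, sm = 24 + 11 = 35.
Iteration 5: 11 < 19 holds -> i = 11 + 2 = 13, sm = 35 + 13 = 48.
Iteration 6: 13 < 19 holds -> i = 13 + 2 = 15, sm = 48 + 15 = 63.
Iteration 7: 15 < 19 holds -> i = 15 + 2 = 17, sm = 63 + 17 = 80.
Iteration 8: 17 < 19 holds -> i = 17 + 2 = 19, sm = 80 + 19 = 99.
Iteration 9: 19 < 19 fails; recursion stops.
SUM(i) = 3 + 5 + 7 + 9 + 11 + 13 + 15 + 17 + 19 = 99.

99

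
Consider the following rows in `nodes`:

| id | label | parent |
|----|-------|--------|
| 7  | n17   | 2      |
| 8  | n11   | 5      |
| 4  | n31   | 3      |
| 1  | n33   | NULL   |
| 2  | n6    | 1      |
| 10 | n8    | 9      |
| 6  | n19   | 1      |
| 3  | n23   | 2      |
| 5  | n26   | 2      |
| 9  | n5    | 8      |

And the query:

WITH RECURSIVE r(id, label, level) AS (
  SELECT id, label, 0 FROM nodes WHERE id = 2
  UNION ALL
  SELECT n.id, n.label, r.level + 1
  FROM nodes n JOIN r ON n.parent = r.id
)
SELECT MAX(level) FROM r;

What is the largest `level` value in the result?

4

Base: id=2 (n6) at level 0.
Iteration 1: rows with parent in {2} -> n23 (id 3, level 1), n26 (id 5, level 1), n17 (id 7, level 1).
Iteration 2: rows with parent in {3,5,7} -> n31 (id 4, level 2), n11 (id 8, level 2).
Iteration 3: rows with parent in {4,8} -> n5 (id 9, level 3).
Iteration 4: rows with parent in {9} -> n8 (id 10, level 4).
Iteration 5: no rows with parent in {10}; recursion stops.
level values: 0, 1, 1, 1, 2, 2, 3, 4; the maximum is 4.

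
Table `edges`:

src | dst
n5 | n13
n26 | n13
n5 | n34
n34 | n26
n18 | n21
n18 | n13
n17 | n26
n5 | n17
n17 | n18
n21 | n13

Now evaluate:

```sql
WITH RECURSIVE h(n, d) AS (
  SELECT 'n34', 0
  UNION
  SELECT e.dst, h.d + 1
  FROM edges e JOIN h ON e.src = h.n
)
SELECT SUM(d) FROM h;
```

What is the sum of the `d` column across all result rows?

Base: (n34, d=0).
Iteration 1: edges from {n34} -> (n26, d=1).
Iteration 2: edges from {n26} -> (n13, d=2).
Iteration 3: no outgoing edges from {n13}; recursion stops.
SUM(d) = 0 + 1 + 2 = 3.

3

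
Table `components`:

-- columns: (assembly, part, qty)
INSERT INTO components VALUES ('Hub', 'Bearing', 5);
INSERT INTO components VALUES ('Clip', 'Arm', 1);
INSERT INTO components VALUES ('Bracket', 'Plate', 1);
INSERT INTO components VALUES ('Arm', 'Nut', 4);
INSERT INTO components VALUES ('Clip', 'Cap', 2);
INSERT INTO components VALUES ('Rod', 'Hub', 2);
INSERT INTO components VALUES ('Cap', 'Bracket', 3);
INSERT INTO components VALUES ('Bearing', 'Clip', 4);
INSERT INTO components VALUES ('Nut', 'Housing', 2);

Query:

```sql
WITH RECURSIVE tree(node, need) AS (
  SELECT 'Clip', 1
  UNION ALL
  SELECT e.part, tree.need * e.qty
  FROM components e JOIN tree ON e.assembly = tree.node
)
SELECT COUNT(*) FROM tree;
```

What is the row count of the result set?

Base: (Clip, need=1).
Iteration 1: components of {Clip} -> Arm = 1*1 = 1, Cap = 1*2 = 2.
Iteration 2: components of {Arm,Cap} -> Bracket = 2*3 = 6, Nut = 1*4 = 4.
Iteration 3: components of {Bracket,Nut} -> Housing = 4*2 = 8, Plate = 6*1 = 6.
Iteration 4: no further components; recursion stops.
Total rows emitted: 7.

7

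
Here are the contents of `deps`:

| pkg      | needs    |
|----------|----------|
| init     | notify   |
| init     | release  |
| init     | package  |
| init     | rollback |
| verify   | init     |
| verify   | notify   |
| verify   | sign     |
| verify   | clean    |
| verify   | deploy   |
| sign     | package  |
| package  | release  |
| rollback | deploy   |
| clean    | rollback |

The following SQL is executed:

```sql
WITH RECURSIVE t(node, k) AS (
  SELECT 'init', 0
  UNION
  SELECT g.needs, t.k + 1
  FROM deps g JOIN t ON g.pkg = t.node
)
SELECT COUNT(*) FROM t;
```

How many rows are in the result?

Base: (init, k=0).
Iteration 1: edges from {init} -> (notify, k=1), (package, k=1), (release, k=1), (rollback, k=1).
Iteration 2: edges from {notify,package,release,rollback} -> (deploy, k=2), (release, k=2).
Iteration 3: no outgoing edges from {deploy,release}; recursion stops.
Total rows emitted: 7.

7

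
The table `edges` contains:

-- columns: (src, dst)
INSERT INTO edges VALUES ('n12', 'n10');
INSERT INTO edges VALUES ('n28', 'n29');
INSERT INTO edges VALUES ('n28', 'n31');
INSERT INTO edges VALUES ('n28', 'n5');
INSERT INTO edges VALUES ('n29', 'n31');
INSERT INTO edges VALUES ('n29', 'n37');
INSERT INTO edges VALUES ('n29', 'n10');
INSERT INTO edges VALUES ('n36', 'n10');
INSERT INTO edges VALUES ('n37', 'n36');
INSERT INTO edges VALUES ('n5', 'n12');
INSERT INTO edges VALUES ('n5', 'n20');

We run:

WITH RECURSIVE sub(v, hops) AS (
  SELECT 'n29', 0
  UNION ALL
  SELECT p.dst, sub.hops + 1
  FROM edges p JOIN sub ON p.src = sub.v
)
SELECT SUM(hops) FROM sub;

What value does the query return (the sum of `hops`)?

Base: (n29, hops=0).
Iteration 1: edges from {n29} -> (n10, hops=1), (n31, hops=1), (n37, hops=1).
Iteration 2: edges from {n10,n31,n37} -> (n36, hops=2).
Iteration 3: edges from {n36} -> (n10, hops=3).
Iteration 4: no outgoing edges from {n10}; recursion stops.
SUM(hops) = 0 + 1 + 1 + 1 + 2 + 3 = 8.

8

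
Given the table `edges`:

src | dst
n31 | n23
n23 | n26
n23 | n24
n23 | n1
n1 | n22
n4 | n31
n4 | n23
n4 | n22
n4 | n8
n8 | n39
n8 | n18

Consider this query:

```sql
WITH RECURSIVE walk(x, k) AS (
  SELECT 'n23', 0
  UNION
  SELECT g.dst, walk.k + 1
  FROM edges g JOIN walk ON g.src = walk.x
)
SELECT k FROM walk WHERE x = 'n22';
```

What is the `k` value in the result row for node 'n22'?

Base: (n23, k=0).
Iteration 1: edges from {n23} -> (n1, k=1), (n24, k=1), (n26, k=1).
Iteration 2: edges from {n1,n24,n26} -> (n22, k=2).
Iteration 3: no outgoing edges from {n22}; recursion stops.

2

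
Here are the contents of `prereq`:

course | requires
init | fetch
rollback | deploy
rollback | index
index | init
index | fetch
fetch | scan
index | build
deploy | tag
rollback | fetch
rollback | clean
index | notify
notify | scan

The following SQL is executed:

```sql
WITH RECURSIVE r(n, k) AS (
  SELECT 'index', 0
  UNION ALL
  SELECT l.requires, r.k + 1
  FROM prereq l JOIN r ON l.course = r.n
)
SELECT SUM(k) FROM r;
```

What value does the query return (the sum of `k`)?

Base: (index, k=0).
Iteration 1: edges from {index} -> (build, k=1), (fetch, k=1), (init, k=1), (notify, k=1).
Iteration 2: edges from {build,fetch,init,notify} -> (fetch, k=2), (scan, k=2) x2. [UNION ALL keeps all 3 new rows, including repeats]
Iteration 3: edges from {fetch,scan} -> (scan, k=3).
Iteration 4: no outgoing edges from {scan}; recursion stops.
SUM(k) = 0 + 1 + 1 + 1 + 1 + 2 + 2 + 2 + 3 = 13.

13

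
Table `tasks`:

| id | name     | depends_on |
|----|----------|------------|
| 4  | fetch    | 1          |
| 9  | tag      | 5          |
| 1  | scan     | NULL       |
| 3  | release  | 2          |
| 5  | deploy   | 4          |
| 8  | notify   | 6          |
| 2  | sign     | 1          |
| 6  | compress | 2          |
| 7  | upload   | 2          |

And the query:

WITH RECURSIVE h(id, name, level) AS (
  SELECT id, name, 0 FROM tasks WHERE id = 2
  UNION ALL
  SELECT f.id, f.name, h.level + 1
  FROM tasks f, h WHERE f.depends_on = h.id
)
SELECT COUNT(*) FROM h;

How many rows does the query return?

Base: id=2 (sign) at level 0.
Iteration 1: rows with depends_on in {2} -> release (id 3, level 1), compress (id 6, level 1), upload (id 7, level 1).
Iteration 2: rows with depends_on in {3,6,7} -> notify (id 8, level 2).
Iteration 3: no rows with depends_on in {8}; recursion stops.
Total rows emitted: 5.

5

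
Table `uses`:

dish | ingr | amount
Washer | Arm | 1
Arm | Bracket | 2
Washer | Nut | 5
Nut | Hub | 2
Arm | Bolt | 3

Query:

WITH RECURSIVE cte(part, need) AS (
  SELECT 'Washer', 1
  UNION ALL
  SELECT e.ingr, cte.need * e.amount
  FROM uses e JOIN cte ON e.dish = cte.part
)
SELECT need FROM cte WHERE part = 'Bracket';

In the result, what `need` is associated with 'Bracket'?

2

Base: (Washer, need=1).
Iteration 1: components of {Washer} -> Arm = 1*1 = 1, Nut = 1*5 = 5.
Iteration 2: components of {Arm,Nut} -> Bolt = 1*3 = 3, Bracket = 1*2 = 2, Hub = 5*2 = 10.
Iteration 3: no further components; recursion stops.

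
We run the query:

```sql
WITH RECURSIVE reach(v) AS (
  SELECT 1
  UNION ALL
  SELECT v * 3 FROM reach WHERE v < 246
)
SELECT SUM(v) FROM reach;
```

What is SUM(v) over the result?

1093

Base: v=1.
Iteration 1: 1 < 246 holds -> v = 1 * 3 = 3.
Iteration 2: 3 < 246 holds -> v = 3 * 3 = 9.
Iteration 3: 9 < 246 holds -> v = 9 * 3 = 27.
Iteration 4: 27 < 246 holds -> v = 27 * 3 = 81.
Iteration 5: 81 < 246 holds -> v = 81 * 3 = 243.
Iteration 6: 243 < 246 holds -> v = 243 * 3 = 729.
Iteration 7: 729 < 246 fails; recursion stops.
SUM(v) = 1 + 3 + 9 + 27 + 81 + 243 + 729 = 1093.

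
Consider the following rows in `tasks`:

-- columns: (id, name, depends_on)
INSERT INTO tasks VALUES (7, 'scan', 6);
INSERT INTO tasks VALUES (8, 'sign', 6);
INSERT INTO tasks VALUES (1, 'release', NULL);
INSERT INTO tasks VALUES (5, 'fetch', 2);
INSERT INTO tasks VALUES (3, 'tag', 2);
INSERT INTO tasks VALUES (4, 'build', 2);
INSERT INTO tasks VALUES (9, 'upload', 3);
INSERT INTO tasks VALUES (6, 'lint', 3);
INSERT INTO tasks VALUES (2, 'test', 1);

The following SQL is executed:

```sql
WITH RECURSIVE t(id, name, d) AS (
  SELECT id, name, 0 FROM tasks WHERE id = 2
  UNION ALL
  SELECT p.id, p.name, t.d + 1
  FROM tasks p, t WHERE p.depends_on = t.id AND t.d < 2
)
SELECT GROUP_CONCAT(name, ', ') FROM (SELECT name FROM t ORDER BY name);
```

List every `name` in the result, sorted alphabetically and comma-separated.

build, fetch, lint, tag, test, upload

Base: id=2 (test) at d 0.
Iteration 1: rows with depends_on in {2} -> tag (id 3, d 1), build (id 4, d 1), fetch (id 5, d 1).
Iteration 2: rows with depends_on in {3,4,5} -> lint (id 6, d 2), upload (id 9, d 2).
Iteration 3: d < 2 fails for all current rows; recursion stops.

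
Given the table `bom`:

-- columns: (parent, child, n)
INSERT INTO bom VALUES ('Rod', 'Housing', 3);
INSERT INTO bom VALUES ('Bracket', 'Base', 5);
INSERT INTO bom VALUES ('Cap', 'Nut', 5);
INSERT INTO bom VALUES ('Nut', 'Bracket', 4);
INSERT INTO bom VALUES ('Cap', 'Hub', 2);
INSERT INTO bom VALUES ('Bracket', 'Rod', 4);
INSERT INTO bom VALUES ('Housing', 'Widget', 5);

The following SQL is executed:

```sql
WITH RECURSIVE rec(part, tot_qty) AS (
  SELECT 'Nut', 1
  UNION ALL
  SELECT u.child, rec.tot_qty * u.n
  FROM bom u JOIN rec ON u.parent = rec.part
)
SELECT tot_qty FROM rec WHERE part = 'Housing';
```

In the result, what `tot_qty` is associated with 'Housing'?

48

Base: (Nut, tot_qty=1).
Iteration 1: components of {Nut} -> Bracket = 1*4 = 4.
Iteration 2: components of {Bracket} -> Base = 4*5 = 20, Rod = 4*4 = 16.
Iteration 3: components of {Base,Rod} -> Housing = 16*3 = 48.
Iteration 4: components of {Housing} -> Widget = 48*5 = 240.
Iteration 5: no further components; recursion stops.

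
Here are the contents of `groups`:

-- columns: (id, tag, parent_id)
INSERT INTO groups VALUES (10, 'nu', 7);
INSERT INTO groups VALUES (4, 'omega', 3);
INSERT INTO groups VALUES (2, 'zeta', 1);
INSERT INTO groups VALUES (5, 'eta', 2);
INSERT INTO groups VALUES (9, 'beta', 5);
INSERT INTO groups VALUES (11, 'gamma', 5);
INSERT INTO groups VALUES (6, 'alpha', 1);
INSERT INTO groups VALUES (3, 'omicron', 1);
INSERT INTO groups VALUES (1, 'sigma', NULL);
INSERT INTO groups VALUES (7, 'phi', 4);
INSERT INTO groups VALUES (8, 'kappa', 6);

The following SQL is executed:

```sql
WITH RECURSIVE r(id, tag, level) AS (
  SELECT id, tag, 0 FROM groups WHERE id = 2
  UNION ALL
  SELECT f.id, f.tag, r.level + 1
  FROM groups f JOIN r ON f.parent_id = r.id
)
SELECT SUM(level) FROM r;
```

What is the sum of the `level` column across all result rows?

Base: id=2 (zeta) at level 0.
Iteration 1: rows with parent_id in {2} -> eta (id 5, level 1).
Iteration 2: rows with parent_id in {5} -> beta (id 9, level 2), gamma (id 11, level 2).
Iteration 3: no rows with parent_id in {9,11}; recursion stops.
SUM(level) = 0 + 1 + 2 + 2 = 5.

5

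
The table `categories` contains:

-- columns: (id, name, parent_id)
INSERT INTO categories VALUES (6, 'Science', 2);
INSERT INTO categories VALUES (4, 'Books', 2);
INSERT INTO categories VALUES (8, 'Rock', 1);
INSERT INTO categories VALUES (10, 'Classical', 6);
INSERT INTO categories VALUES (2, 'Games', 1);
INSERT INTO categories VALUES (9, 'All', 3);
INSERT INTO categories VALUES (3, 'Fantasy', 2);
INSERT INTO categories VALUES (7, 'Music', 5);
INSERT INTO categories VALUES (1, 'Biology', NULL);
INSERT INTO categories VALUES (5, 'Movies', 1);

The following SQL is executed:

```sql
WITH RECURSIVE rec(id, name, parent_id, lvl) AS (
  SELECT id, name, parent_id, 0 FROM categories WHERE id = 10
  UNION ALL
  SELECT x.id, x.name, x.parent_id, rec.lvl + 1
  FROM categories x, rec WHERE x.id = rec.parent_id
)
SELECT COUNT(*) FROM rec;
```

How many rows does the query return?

4

Base: id=10 (Classical), parent_id=6, lvl 0.
Iteration 1: join on id=6 -> Science (id 6, parent_id=2, lvl 1).
Iteration 2: join on id=2 -> Games (id 2, parent_id=1, lvl 2).
Iteration 3: join on id=1 -> Biology (id 1, parent_id=NULL, lvl 3).
Iteration 4: parent_id is NULL; no match; recursion stops.
Total rows emitted: 4.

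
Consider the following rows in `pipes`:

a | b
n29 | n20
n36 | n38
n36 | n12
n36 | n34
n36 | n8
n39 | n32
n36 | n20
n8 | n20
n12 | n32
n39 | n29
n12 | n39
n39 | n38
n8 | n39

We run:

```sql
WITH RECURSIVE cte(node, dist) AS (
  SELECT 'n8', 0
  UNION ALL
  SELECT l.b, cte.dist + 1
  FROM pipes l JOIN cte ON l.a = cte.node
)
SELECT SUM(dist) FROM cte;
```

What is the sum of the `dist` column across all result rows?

11

Base: (n8, dist=0).
Iteration 1: edges from {n8} -> (n20, dist=1), (n39, dist=1).
Iteration 2: edges from {n20,n39} -> (n29, dist=2), (n32, dist=2), (n38, dist=2).
Iteration 3: edges from {n29,n32,n38} -> (n20, dist=3).
Iteration 4: no outgoing edges from {n20}; recursion stops.
SUM(dist) = 0 + 1 + 1 + 2 + 2 + 2 + 3 = 11.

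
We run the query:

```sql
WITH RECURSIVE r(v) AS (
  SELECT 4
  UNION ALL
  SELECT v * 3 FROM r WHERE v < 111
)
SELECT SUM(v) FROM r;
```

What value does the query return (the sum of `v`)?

484

Base: v=4.
Iteration 1: 4 < 111 holds -> v = 4 * 3 = 12.
Iteration 2: 12 < 111 holds -> v = 12 * 3 = 36.
Iteration 3: 36 < 111 holds -> v = 36 * 3 = 108.
Iteration 4: 108 < 111 holds -> v = 108 * 3 = 324.
Iteration 5: 324 < 111 fails; recursion stops.
SUM(v) = 4 + 12 + 36 + 108 + 324 = 484.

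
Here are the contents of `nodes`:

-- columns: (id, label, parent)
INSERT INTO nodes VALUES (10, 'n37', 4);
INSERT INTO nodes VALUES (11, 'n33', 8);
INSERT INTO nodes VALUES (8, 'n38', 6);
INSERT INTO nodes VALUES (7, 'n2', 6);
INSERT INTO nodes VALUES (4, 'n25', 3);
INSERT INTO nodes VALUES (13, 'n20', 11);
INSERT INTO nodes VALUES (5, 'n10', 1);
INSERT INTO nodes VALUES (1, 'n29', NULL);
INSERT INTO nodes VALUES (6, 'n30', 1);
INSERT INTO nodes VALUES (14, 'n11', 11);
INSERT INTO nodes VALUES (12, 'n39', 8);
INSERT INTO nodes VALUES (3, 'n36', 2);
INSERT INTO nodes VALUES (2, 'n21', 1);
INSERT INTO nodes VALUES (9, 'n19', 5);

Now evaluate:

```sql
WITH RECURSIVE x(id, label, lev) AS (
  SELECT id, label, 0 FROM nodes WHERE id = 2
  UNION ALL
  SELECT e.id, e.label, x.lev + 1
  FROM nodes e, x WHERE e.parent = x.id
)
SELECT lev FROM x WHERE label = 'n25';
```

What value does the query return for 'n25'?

2

Base: id=2 (n21) at lev 0.
Iteration 1: rows with parent in {2} -> n36 (id 3, lev 1).
Iteration 2: rows with parent in {3} -> n25 (id 4, lev 2).
Iteration 3: rows with parent in {4} -> n37 (id 10, lev 3).
Iteration 4: no rows with parent in {10}; recursion stops.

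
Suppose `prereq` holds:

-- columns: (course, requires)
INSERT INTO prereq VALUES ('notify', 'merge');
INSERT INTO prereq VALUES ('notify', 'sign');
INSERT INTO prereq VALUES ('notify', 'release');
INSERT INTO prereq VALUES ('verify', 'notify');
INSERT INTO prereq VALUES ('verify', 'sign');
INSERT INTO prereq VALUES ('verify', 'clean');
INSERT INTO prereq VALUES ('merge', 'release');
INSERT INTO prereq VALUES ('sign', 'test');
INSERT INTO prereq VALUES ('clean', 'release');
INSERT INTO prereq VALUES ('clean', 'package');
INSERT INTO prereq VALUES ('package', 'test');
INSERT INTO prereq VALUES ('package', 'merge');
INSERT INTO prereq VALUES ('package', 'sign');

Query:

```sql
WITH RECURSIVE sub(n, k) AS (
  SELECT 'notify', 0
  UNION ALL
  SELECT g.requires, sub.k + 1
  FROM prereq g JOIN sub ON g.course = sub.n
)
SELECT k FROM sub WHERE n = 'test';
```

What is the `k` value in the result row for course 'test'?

Base: (notify, k=0).
Iteration 1: edges from {notify} -> (merge, k=1), (release, k=1), (sign, k=1).
Iteration 2: edges from {merge,release,sign} -> (release, k=2), (test, k=2).
Iteration 3: no outgoing edges from {release,test}; recursion stops.

2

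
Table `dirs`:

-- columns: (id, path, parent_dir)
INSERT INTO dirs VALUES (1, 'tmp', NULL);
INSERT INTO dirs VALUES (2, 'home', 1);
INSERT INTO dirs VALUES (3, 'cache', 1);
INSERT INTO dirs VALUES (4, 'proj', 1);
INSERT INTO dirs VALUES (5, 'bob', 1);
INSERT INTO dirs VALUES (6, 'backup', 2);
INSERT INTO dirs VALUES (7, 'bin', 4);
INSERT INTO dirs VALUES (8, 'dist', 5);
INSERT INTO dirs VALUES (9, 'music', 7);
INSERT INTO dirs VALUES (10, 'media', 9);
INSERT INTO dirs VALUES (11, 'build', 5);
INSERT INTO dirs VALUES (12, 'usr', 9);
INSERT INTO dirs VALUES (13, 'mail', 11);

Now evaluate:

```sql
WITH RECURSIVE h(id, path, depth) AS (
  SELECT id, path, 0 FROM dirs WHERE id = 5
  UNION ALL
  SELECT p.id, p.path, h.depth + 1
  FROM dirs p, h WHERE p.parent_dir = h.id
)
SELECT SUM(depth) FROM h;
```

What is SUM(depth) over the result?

Base: id=5 (bob) at depth 0.
Iteration 1: rows with parent_dir in {5} -> dist (id 8, depth 1), build (id 11, depth 1).
Iteration 2: rows with parent_dir in {8,11} -> mail (id 13, depth 2).
Iteration 3: no rows with parent_dir in {13}; recursion stops.
SUM(depth) = 0 + 1 + 1 + 2 = 4.

4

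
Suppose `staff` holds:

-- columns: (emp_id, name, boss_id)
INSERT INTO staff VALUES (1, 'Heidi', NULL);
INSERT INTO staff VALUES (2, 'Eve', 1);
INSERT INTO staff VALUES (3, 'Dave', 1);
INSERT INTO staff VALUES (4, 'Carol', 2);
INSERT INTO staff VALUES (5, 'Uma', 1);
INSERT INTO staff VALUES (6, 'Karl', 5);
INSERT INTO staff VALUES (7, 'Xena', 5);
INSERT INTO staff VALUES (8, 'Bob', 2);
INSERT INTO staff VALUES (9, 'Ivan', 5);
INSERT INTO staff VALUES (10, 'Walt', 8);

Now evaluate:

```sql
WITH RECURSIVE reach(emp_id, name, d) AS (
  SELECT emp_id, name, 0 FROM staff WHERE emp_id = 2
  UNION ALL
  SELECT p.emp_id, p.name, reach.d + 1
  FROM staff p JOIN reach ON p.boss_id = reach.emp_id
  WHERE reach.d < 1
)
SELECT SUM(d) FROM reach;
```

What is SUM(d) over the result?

2

Base: emp_id=2 (Eve) at d 0.
Iteration 1: rows with boss_id in {2} -> Carol (id 4, d 1), Bob (id 8, d 1).
Iteration 2: d < 1 fails for all current rows; recursion stops.
SUM(d) = 0 + 1 + 1 = 2.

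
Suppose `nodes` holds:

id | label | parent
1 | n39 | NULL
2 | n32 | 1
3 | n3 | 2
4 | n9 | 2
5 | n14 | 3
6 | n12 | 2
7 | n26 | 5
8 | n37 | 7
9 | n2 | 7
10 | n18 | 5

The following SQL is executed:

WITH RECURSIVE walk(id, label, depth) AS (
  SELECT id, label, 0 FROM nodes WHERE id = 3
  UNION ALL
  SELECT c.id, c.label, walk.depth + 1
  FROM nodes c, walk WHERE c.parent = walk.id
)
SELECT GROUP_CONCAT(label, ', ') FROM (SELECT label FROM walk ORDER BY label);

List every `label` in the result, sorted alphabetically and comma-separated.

n14, n18, n2, n26, n3, n37

Base: id=3 (n3) at depth 0.
Iteration 1: rows with parent in {3} -> n14 (id 5, depth 1).
Iteration 2: rows with parent in {5} -> n26 (id 7, depth 2), n18 (id 10, depth 2).
Iteration 3: rows with parent in {7,10} -> n37 (id 8, depth 3), n2 (id 9, depth 3).
Iteration 4: no rows with parent in {8,9}; recursion stops.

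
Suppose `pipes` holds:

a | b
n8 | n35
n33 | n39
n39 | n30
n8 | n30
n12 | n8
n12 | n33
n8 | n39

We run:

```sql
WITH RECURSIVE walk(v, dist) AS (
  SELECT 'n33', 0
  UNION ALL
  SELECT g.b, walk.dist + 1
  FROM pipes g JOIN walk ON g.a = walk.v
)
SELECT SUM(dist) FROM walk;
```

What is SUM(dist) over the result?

Base: (n33, dist=0).
Iteration 1: edges from {n33} -> (n39, dist=1).
Iteration 2: edges from {n39} -> (n30, dist=2).
Iteration 3: no outgoing edges from {n30}; recursion stops.
SUM(dist) = 0 + 1 + 2 = 3.

3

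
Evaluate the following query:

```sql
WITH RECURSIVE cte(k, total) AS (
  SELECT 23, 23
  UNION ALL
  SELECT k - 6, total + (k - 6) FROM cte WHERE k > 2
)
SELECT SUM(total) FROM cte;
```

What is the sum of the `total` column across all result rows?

225

Base: k=23, total=23.
Iteration 1: 23 > 2 holds -> k = 23 - 6 = 17, total = 23 + 17 = 40.
Iteration 2: 17 > 2 holds -> k = 17 - 6 = 11, total = 40 + 11 = 51.
Iteration 3: 11 > 2 holds -> k = 11 - 6 = 5, total = 51 + 5 = 56.
Iteration 4: 5 > 2 holds -> k = 5 - 6 = -1, total = 56 + -1 = 55.
Iteration 5: -1 > 2 fails; recursion stops.
SUM(total) = 23 + 40 + 51 + 56 + 55 = 225.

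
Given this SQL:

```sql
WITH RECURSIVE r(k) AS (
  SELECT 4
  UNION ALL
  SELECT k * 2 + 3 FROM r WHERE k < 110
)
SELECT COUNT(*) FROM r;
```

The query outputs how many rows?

6

Base: k=4.
Iteration 1: 4 < 110 holds -> k = 4 * 2 + 3 = 11.
Iteration 2: 11 < 110 holds -> k = 11 * 2 + 3 = 25.
Iteration 3: 25 < 110 holds -> k = 25 * 2 + 3 = 53.
Iteration 4: 53 < 110 holds -> k = 53 * 2 + 3 = 109.
Iteration 5: 109 < 110 holds -> k = 109 * 2 + 3 = 221.
Iteration 6: 221 < 110 fails; recursion stops.
Total rows emitted: 6.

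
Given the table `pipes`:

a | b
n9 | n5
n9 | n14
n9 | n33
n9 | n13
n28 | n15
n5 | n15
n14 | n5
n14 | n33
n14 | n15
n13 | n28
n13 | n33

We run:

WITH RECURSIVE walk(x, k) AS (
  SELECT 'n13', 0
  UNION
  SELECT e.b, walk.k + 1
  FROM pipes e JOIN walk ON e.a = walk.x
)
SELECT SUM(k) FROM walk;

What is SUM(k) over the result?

Base: (n13, k=0).
Iteration 1: edges from {n13} -> (n28, k=1), (n33, k=1).
Iteration 2: edges from {n28,n33} -> (n15, k=2).
Iteration 3: no outgoing edges from {n15}; recursion stops.
SUM(k) = 0 + 1 + 1 + 2 = 4.

4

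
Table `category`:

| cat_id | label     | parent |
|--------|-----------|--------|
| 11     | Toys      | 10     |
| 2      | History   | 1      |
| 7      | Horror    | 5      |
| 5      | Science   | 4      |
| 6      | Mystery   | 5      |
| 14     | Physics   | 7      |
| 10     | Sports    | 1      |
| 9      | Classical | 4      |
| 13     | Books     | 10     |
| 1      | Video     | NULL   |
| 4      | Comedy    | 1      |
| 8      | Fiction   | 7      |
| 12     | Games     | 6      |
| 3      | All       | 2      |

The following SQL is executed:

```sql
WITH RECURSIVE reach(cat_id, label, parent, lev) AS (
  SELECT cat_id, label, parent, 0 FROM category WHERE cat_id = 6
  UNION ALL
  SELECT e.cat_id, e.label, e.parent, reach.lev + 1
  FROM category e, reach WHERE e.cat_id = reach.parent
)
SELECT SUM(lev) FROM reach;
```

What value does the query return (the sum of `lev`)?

Base: cat_id=6 (Mystery), parent=5, lev 0.
Iteration 1: join on cat_id=5 -> Science (id 5, parent=4, lev 1).
Iteration 2: join on cat_id=4 -> Comedy (id 4, parent=1, lev 2).
Iteration 3: join on cat_id=1 -> Video (id 1, parent=NULL, lev 3).
Iteration 4: parent is NULL; no match; recursion stops.
SUM(lev) = 0 + 1 + 2 + 3 = 6.

6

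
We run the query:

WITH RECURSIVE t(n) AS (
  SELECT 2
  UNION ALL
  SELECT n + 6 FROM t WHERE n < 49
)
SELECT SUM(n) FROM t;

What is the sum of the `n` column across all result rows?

Base: n=2.
Iteration 1: 2 < 49 holds -> n = 2 + 6 = 8.
Iteration 2: 8 < 49 holds -> n = 8 + 6 = 14.
Iteration 3: 14 < 49 holds -> n = 14 + 6 = 20.
Iteration 4: 20 < 49 holds -> n = 20 + 6 = 26.
Iteration 5: 26 < 49 holds -> n = 26 + 6 = 32.
Iteration 6: 32 < 49 holds -> n = 32 + 6 = 38.
Iteration 7: 38 < 49 holds -> n = 38 + 6 = 44.
Iteration 8: 44 < 49 holds -> n = 44 + 6 = 50.
Iteration 9: 50 < 49 fails; recursion stops.
SUM(n) = 2 + 8 + 14 + 20 + 26 + 32 + 38 + 44 + 50 = 234.

234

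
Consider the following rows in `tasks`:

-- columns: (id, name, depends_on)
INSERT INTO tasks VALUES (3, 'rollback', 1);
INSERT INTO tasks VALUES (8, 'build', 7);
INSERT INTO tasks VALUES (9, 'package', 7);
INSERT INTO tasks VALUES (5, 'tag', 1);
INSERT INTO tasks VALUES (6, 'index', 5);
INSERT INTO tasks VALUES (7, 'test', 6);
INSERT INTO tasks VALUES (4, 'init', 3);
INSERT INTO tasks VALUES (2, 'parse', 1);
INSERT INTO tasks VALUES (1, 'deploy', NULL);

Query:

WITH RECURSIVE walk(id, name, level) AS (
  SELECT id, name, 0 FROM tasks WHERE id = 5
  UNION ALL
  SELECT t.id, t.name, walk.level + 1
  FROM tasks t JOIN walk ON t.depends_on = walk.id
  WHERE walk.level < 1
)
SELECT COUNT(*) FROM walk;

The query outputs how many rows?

Base: id=5 (tag) at level 0.
Iteration 1: rows with depends_on in {5} -> index (id 6, level 1).
Iteration 2: level < 1 fails for all current rows; recursion stops.
Total rows emitted: 2.

2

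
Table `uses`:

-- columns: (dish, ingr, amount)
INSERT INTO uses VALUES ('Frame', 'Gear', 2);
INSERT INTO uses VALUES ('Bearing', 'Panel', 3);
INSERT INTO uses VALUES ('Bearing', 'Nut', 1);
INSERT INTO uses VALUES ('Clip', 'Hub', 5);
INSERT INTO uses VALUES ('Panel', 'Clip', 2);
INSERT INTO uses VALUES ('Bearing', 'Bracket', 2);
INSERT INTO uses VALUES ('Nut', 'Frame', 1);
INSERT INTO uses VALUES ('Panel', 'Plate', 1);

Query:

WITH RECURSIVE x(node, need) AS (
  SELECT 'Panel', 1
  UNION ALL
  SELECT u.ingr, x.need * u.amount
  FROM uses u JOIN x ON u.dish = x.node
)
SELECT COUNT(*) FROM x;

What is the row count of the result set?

4

Base: (Panel, need=1).
Iteration 1: components of {Panel} -> Clip = 1*2 = 2, Plate = 1*1 = 1.
Iteration 2: components of {Clip,Plate} -> Hub = 2*5 = 10.
Iteration 3: no further components; recursion stops.
Total rows emitted: 4.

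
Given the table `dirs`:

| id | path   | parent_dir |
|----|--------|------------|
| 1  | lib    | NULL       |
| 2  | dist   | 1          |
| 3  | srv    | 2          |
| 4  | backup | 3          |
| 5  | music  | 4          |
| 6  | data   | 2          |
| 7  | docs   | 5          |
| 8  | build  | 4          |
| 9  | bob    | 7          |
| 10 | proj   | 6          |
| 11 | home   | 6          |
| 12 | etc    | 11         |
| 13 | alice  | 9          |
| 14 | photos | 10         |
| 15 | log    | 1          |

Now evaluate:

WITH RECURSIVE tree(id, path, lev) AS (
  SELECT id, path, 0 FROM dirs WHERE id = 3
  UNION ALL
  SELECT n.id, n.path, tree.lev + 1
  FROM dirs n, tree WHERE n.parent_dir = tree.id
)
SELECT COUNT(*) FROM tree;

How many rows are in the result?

7

Base: id=3 (srv) at lev 0.
Iteration 1: rows with parent_dir in {3} -> backup (id 4, lev 1).
Iteration 2: rows with parent_dir in {4} -> music (id 5, lev 2), build (id 8, lev 2).
Iteration 3: rows with parent_dir in {5,8} -> docs (id 7, lev 3).
Iteration 4: rows with parent_dir in {7} -> bob (id 9, lev 4).
Iteration 5: rows with parent_dir in {9} -> alice (id 13, lev 5).
Iteration 6: no rows with parent_dir in {13}; recursion stops.
Total rows emitted: 7.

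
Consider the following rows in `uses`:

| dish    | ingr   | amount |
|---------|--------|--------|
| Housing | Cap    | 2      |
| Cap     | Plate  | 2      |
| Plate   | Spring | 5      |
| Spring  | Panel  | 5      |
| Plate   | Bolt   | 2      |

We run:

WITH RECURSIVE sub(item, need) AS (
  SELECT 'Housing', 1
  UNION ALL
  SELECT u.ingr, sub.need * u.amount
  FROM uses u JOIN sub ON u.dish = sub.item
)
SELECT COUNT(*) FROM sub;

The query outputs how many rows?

6

Base: (Housing, need=1).
Iteration 1: components of {Housing} -> Cap = 1*2 = 2.
Iteration 2: components of {Cap} -> Plate = 2*2 = 4.
Iteration 3: components of {Plate} -> Bolt = 4*2 = 8, Spring = 4*5 = 20.
Iteration 4: components of {Bolt,Spring} -> Panel = 20*5 = 100.
Iteration 5: no further components; recursion stops.
Total rows emitted: 6.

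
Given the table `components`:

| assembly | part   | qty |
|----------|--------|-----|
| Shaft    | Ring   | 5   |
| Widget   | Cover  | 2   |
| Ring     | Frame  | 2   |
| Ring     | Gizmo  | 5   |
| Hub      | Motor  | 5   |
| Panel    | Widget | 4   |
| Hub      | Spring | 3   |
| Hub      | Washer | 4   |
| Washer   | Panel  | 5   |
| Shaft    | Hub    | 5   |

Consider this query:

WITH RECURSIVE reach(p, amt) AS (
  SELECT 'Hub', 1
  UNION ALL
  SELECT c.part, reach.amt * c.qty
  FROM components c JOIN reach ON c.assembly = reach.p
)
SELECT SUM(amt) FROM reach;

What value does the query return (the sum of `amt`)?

273

Base: (Hub, amt=1).
Iteration 1: components of {Hub} -> Motor = 1*5 = 5, Spring = 1*3 = 3, Washer = 1*4 = 4.
Iteration 2: components of {Motor,Spring,Washer} -> Panel = 4*5 = 20.
Iteration 3: components of {Panel} -> Widget = 20*4 = 80.
Iteration 4: components of {Widget} -> Cover = 80*2 = 160.
Iteration 5: no further components; recursion stops.
SUM(amt) = 1 + 4 + 5 + 3 + 20 + 80 + 160 = 273.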